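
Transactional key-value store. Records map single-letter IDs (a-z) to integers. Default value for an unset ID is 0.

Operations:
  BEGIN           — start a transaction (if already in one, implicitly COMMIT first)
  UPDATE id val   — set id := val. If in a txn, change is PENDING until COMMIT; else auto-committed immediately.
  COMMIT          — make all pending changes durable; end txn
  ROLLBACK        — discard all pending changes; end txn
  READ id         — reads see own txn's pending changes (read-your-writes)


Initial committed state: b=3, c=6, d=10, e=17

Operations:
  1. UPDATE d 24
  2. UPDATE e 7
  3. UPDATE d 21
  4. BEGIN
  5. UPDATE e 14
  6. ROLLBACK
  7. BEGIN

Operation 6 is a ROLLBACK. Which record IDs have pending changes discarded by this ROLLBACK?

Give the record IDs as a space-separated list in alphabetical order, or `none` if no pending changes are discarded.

Answer: e

Derivation:
Initial committed: {b=3, c=6, d=10, e=17}
Op 1: UPDATE d=24 (auto-commit; committed d=24)
Op 2: UPDATE e=7 (auto-commit; committed e=7)
Op 3: UPDATE d=21 (auto-commit; committed d=21)
Op 4: BEGIN: in_txn=True, pending={}
Op 5: UPDATE e=14 (pending; pending now {e=14})
Op 6: ROLLBACK: discarded pending ['e']; in_txn=False
Op 7: BEGIN: in_txn=True, pending={}
ROLLBACK at op 6 discards: ['e']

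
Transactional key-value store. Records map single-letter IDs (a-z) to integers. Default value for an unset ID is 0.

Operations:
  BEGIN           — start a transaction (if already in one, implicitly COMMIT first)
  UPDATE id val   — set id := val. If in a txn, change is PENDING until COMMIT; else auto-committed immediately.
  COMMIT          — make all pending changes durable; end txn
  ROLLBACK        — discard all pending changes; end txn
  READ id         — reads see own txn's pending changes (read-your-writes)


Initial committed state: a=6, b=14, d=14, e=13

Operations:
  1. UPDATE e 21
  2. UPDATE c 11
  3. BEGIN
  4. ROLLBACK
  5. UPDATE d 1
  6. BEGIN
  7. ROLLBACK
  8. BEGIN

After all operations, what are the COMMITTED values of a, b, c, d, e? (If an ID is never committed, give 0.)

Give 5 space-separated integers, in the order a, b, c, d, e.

Answer: 6 14 11 1 21

Derivation:
Initial committed: {a=6, b=14, d=14, e=13}
Op 1: UPDATE e=21 (auto-commit; committed e=21)
Op 2: UPDATE c=11 (auto-commit; committed c=11)
Op 3: BEGIN: in_txn=True, pending={}
Op 4: ROLLBACK: discarded pending []; in_txn=False
Op 5: UPDATE d=1 (auto-commit; committed d=1)
Op 6: BEGIN: in_txn=True, pending={}
Op 7: ROLLBACK: discarded pending []; in_txn=False
Op 8: BEGIN: in_txn=True, pending={}
Final committed: {a=6, b=14, c=11, d=1, e=21}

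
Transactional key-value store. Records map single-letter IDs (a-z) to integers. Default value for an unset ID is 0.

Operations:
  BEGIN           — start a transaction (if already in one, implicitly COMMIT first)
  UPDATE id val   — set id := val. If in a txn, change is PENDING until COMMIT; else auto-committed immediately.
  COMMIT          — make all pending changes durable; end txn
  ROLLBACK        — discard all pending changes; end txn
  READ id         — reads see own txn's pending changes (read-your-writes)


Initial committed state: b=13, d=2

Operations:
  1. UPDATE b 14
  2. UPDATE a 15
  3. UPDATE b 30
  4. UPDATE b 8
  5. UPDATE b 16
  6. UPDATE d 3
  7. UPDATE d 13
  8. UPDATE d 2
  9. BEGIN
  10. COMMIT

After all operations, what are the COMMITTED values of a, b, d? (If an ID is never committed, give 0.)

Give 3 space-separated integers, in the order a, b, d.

Answer: 15 16 2

Derivation:
Initial committed: {b=13, d=2}
Op 1: UPDATE b=14 (auto-commit; committed b=14)
Op 2: UPDATE a=15 (auto-commit; committed a=15)
Op 3: UPDATE b=30 (auto-commit; committed b=30)
Op 4: UPDATE b=8 (auto-commit; committed b=8)
Op 5: UPDATE b=16 (auto-commit; committed b=16)
Op 6: UPDATE d=3 (auto-commit; committed d=3)
Op 7: UPDATE d=13 (auto-commit; committed d=13)
Op 8: UPDATE d=2 (auto-commit; committed d=2)
Op 9: BEGIN: in_txn=True, pending={}
Op 10: COMMIT: merged [] into committed; committed now {a=15, b=16, d=2}
Final committed: {a=15, b=16, d=2}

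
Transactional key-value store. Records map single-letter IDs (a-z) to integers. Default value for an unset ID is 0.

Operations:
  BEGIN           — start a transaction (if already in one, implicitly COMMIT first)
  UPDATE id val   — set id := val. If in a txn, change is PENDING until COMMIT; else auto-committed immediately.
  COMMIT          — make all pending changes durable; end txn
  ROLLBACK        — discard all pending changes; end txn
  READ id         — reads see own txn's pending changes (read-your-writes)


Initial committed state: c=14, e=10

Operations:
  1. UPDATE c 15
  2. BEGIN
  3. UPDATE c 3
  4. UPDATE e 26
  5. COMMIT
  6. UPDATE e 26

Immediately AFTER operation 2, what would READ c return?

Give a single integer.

Answer: 15

Derivation:
Initial committed: {c=14, e=10}
Op 1: UPDATE c=15 (auto-commit; committed c=15)
Op 2: BEGIN: in_txn=True, pending={}
After op 2: visible(c) = 15 (pending={}, committed={c=15, e=10})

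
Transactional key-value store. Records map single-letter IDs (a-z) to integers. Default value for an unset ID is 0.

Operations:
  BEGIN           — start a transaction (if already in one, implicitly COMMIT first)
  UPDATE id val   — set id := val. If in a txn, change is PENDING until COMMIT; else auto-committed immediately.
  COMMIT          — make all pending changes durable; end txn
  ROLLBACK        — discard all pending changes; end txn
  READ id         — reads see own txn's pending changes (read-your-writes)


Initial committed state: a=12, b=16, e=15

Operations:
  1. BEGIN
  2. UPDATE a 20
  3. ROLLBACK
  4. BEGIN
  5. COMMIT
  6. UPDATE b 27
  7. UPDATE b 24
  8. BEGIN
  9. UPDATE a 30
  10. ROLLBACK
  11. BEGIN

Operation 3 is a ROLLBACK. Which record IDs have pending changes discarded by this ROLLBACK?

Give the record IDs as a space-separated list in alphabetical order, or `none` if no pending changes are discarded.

Answer: a

Derivation:
Initial committed: {a=12, b=16, e=15}
Op 1: BEGIN: in_txn=True, pending={}
Op 2: UPDATE a=20 (pending; pending now {a=20})
Op 3: ROLLBACK: discarded pending ['a']; in_txn=False
Op 4: BEGIN: in_txn=True, pending={}
Op 5: COMMIT: merged [] into committed; committed now {a=12, b=16, e=15}
Op 6: UPDATE b=27 (auto-commit; committed b=27)
Op 7: UPDATE b=24 (auto-commit; committed b=24)
Op 8: BEGIN: in_txn=True, pending={}
Op 9: UPDATE a=30 (pending; pending now {a=30})
Op 10: ROLLBACK: discarded pending ['a']; in_txn=False
Op 11: BEGIN: in_txn=True, pending={}
ROLLBACK at op 3 discards: ['a']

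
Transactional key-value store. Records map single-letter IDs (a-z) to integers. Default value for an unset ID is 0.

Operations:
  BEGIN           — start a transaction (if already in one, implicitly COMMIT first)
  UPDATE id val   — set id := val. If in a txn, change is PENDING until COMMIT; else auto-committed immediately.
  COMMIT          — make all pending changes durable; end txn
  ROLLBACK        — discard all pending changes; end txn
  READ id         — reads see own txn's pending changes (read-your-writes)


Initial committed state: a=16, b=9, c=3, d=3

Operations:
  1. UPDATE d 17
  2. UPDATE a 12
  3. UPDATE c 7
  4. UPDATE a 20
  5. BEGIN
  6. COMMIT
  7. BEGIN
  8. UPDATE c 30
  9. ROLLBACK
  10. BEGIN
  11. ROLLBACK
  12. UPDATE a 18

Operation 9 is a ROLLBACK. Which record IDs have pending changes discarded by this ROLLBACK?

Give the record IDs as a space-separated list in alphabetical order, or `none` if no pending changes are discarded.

Initial committed: {a=16, b=9, c=3, d=3}
Op 1: UPDATE d=17 (auto-commit; committed d=17)
Op 2: UPDATE a=12 (auto-commit; committed a=12)
Op 3: UPDATE c=7 (auto-commit; committed c=7)
Op 4: UPDATE a=20 (auto-commit; committed a=20)
Op 5: BEGIN: in_txn=True, pending={}
Op 6: COMMIT: merged [] into committed; committed now {a=20, b=9, c=7, d=17}
Op 7: BEGIN: in_txn=True, pending={}
Op 8: UPDATE c=30 (pending; pending now {c=30})
Op 9: ROLLBACK: discarded pending ['c']; in_txn=False
Op 10: BEGIN: in_txn=True, pending={}
Op 11: ROLLBACK: discarded pending []; in_txn=False
Op 12: UPDATE a=18 (auto-commit; committed a=18)
ROLLBACK at op 9 discards: ['c']

Answer: c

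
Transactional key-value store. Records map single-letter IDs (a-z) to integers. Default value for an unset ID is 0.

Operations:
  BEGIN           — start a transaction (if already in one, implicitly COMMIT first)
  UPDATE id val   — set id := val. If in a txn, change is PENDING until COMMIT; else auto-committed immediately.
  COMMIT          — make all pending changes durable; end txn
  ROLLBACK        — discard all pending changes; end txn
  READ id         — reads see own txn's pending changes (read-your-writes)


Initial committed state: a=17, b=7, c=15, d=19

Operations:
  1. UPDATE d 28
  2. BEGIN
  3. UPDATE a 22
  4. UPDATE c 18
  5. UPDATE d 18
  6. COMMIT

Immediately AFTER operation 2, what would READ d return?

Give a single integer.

Answer: 28

Derivation:
Initial committed: {a=17, b=7, c=15, d=19}
Op 1: UPDATE d=28 (auto-commit; committed d=28)
Op 2: BEGIN: in_txn=True, pending={}
After op 2: visible(d) = 28 (pending={}, committed={a=17, b=7, c=15, d=28})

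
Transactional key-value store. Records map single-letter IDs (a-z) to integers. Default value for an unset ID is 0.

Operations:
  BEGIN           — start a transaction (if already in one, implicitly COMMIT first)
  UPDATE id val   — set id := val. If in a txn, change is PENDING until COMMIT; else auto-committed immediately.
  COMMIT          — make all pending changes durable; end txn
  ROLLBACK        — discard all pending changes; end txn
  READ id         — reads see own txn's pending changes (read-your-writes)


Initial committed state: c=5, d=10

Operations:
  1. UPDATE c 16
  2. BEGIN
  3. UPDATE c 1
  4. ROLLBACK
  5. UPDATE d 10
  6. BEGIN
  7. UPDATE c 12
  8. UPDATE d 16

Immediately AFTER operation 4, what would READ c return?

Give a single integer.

Answer: 16

Derivation:
Initial committed: {c=5, d=10}
Op 1: UPDATE c=16 (auto-commit; committed c=16)
Op 2: BEGIN: in_txn=True, pending={}
Op 3: UPDATE c=1 (pending; pending now {c=1})
Op 4: ROLLBACK: discarded pending ['c']; in_txn=False
After op 4: visible(c) = 16 (pending={}, committed={c=16, d=10})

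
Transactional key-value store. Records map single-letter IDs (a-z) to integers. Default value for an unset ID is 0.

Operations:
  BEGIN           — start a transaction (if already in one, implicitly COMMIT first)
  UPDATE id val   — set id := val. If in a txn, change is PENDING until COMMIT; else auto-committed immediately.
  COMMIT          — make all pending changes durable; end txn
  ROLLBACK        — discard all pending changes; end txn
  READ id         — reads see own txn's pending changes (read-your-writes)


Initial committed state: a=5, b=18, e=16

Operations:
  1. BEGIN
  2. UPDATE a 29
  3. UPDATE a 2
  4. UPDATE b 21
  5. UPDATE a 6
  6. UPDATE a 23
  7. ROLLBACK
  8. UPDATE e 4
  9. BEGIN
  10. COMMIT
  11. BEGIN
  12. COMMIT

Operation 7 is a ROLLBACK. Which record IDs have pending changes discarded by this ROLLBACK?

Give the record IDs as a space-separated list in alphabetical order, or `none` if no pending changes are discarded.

Initial committed: {a=5, b=18, e=16}
Op 1: BEGIN: in_txn=True, pending={}
Op 2: UPDATE a=29 (pending; pending now {a=29})
Op 3: UPDATE a=2 (pending; pending now {a=2})
Op 4: UPDATE b=21 (pending; pending now {a=2, b=21})
Op 5: UPDATE a=6 (pending; pending now {a=6, b=21})
Op 6: UPDATE a=23 (pending; pending now {a=23, b=21})
Op 7: ROLLBACK: discarded pending ['a', 'b']; in_txn=False
Op 8: UPDATE e=4 (auto-commit; committed e=4)
Op 9: BEGIN: in_txn=True, pending={}
Op 10: COMMIT: merged [] into committed; committed now {a=5, b=18, e=4}
Op 11: BEGIN: in_txn=True, pending={}
Op 12: COMMIT: merged [] into committed; committed now {a=5, b=18, e=4}
ROLLBACK at op 7 discards: ['a', 'b']

Answer: a b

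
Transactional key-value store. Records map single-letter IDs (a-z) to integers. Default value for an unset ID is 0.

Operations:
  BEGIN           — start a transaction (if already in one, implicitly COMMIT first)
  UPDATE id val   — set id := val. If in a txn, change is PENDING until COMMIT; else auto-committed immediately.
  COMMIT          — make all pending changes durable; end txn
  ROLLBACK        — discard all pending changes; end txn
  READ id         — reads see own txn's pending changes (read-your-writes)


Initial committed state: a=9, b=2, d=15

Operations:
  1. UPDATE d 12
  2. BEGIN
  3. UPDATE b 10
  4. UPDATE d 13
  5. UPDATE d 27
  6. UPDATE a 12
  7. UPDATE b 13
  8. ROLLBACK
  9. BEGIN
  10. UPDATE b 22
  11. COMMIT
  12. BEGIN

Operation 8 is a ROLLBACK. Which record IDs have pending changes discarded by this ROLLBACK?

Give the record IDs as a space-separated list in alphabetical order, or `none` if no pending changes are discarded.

Initial committed: {a=9, b=2, d=15}
Op 1: UPDATE d=12 (auto-commit; committed d=12)
Op 2: BEGIN: in_txn=True, pending={}
Op 3: UPDATE b=10 (pending; pending now {b=10})
Op 4: UPDATE d=13 (pending; pending now {b=10, d=13})
Op 5: UPDATE d=27 (pending; pending now {b=10, d=27})
Op 6: UPDATE a=12 (pending; pending now {a=12, b=10, d=27})
Op 7: UPDATE b=13 (pending; pending now {a=12, b=13, d=27})
Op 8: ROLLBACK: discarded pending ['a', 'b', 'd']; in_txn=False
Op 9: BEGIN: in_txn=True, pending={}
Op 10: UPDATE b=22 (pending; pending now {b=22})
Op 11: COMMIT: merged ['b'] into committed; committed now {a=9, b=22, d=12}
Op 12: BEGIN: in_txn=True, pending={}
ROLLBACK at op 8 discards: ['a', 'b', 'd']

Answer: a b d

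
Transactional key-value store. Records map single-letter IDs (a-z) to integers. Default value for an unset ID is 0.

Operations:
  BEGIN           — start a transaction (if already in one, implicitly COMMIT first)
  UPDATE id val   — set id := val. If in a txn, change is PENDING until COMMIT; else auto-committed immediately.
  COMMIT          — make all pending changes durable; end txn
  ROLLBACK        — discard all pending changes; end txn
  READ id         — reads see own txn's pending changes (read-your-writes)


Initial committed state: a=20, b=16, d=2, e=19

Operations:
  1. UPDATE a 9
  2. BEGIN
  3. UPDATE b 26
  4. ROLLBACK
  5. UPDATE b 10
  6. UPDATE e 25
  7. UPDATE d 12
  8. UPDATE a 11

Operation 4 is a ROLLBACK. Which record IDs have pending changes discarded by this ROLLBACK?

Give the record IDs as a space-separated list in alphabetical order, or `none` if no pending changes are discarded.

Initial committed: {a=20, b=16, d=2, e=19}
Op 1: UPDATE a=9 (auto-commit; committed a=9)
Op 2: BEGIN: in_txn=True, pending={}
Op 3: UPDATE b=26 (pending; pending now {b=26})
Op 4: ROLLBACK: discarded pending ['b']; in_txn=False
Op 5: UPDATE b=10 (auto-commit; committed b=10)
Op 6: UPDATE e=25 (auto-commit; committed e=25)
Op 7: UPDATE d=12 (auto-commit; committed d=12)
Op 8: UPDATE a=11 (auto-commit; committed a=11)
ROLLBACK at op 4 discards: ['b']

Answer: b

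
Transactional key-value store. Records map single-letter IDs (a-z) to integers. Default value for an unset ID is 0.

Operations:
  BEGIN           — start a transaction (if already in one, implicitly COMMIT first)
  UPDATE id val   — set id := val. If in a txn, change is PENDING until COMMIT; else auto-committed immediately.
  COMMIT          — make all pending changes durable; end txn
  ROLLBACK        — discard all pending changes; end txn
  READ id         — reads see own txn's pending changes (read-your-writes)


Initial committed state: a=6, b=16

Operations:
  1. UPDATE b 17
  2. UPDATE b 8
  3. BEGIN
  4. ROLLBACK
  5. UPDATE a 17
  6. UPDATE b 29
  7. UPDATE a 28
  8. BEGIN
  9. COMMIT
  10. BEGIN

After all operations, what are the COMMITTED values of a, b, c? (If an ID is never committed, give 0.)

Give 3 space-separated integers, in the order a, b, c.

Answer: 28 29 0

Derivation:
Initial committed: {a=6, b=16}
Op 1: UPDATE b=17 (auto-commit; committed b=17)
Op 2: UPDATE b=8 (auto-commit; committed b=8)
Op 3: BEGIN: in_txn=True, pending={}
Op 4: ROLLBACK: discarded pending []; in_txn=False
Op 5: UPDATE a=17 (auto-commit; committed a=17)
Op 6: UPDATE b=29 (auto-commit; committed b=29)
Op 7: UPDATE a=28 (auto-commit; committed a=28)
Op 8: BEGIN: in_txn=True, pending={}
Op 9: COMMIT: merged [] into committed; committed now {a=28, b=29}
Op 10: BEGIN: in_txn=True, pending={}
Final committed: {a=28, b=29}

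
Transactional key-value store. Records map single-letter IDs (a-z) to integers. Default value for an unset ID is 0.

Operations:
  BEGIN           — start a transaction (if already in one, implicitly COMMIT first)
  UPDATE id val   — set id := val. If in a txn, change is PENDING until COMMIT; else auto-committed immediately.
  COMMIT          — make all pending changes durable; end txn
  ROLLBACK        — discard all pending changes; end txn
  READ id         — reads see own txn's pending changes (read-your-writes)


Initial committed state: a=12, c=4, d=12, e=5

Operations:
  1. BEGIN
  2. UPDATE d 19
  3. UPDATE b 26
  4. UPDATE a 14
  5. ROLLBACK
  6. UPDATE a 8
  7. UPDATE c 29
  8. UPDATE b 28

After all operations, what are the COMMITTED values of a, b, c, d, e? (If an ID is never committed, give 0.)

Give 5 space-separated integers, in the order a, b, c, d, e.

Initial committed: {a=12, c=4, d=12, e=5}
Op 1: BEGIN: in_txn=True, pending={}
Op 2: UPDATE d=19 (pending; pending now {d=19})
Op 3: UPDATE b=26 (pending; pending now {b=26, d=19})
Op 4: UPDATE a=14 (pending; pending now {a=14, b=26, d=19})
Op 5: ROLLBACK: discarded pending ['a', 'b', 'd']; in_txn=False
Op 6: UPDATE a=8 (auto-commit; committed a=8)
Op 7: UPDATE c=29 (auto-commit; committed c=29)
Op 8: UPDATE b=28 (auto-commit; committed b=28)
Final committed: {a=8, b=28, c=29, d=12, e=5}

Answer: 8 28 29 12 5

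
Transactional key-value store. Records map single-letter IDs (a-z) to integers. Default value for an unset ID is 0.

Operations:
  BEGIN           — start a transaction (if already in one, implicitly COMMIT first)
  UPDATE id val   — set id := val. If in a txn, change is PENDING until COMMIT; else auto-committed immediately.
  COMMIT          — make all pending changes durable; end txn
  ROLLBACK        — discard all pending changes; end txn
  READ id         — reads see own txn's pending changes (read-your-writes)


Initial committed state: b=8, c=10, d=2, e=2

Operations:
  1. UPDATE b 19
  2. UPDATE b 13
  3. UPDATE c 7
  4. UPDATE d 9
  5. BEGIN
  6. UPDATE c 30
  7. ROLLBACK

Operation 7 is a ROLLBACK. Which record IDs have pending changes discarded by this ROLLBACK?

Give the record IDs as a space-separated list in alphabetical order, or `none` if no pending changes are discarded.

Answer: c

Derivation:
Initial committed: {b=8, c=10, d=2, e=2}
Op 1: UPDATE b=19 (auto-commit; committed b=19)
Op 2: UPDATE b=13 (auto-commit; committed b=13)
Op 3: UPDATE c=7 (auto-commit; committed c=7)
Op 4: UPDATE d=9 (auto-commit; committed d=9)
Op 5: BEGIN: in_txn=True, pending={}
Op 6: UPDATE c=30 (pending; pending now {c=30})
Op 7: ROLLBACK: discarded pending ['c']; in_txn=False
ROLLBACK at op 7 discards: ['c']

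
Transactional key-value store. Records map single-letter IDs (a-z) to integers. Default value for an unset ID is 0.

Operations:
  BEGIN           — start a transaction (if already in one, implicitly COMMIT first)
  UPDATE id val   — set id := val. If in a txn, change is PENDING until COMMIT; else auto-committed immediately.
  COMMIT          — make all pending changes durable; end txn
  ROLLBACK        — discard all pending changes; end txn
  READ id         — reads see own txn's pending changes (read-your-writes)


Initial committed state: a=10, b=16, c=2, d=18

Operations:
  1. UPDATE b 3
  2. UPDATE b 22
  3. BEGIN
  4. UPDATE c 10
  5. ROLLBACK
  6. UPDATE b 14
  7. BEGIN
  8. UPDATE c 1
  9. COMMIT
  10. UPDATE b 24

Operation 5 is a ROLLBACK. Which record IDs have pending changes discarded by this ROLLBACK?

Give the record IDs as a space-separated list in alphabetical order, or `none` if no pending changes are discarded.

Answer: c

Derivation:
Initial committed: {a=10, b=16, c=2, d=18}
Op 1: UPDATE b=3 (auto-commit; committed b=3)
Op 2: UPDATE b=22 (auto-commit; committed b=22)
Op 3: BEGIN: in_txn=True, pending={}
Op 4: UPDATE c=10 (pending; pending now {c=10})
Op 5: ROLLBACK: discarded pending ['c']; in_txn=False
Op 6: UPDATE b=14 (auto-commit; committed b=14)
Op 7: BEGIN: in_txn=True, pending={}
Op 8: UPDATE c=1 (pending; pending now {c=1})
Op 9: COMMIT: merged ['c'] into committed; committed now {a=10, b=14, c=1, d=18}
Op 10: UPDATE b=24 (auto-commit; committed b=24)
ROLLBACK at op 5 discards: ['c']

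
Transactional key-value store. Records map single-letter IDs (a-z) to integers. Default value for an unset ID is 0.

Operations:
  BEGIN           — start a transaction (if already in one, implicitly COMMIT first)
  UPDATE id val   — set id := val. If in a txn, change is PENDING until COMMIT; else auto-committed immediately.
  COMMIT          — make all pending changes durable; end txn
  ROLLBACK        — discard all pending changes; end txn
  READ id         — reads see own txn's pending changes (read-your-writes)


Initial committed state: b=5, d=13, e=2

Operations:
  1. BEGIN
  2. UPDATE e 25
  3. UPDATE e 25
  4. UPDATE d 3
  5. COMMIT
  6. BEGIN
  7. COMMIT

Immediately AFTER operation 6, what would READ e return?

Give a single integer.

Initial committed: {b=5, d=13, e=2}
Op 1: BEGIN: in_txn=True, pending={}
Op 2: UPDATE e=25 (pending; pending now {e=25})
Op 3: UPDATE e=25 (pending; pending now {e=25})
Op 4: UPDATE d=3 (pending; pending now {d=3, e=25})
Op 5: COMMIT: merged ['d', 'e'] into committed; committed now {b=5, d=3, e=25}
Op 6: BEGIN: in_txn=True, pending={}
After op 6: visible(e) = 25 (pending={}, committed={b=5, d=3, e=25})

Answer: 25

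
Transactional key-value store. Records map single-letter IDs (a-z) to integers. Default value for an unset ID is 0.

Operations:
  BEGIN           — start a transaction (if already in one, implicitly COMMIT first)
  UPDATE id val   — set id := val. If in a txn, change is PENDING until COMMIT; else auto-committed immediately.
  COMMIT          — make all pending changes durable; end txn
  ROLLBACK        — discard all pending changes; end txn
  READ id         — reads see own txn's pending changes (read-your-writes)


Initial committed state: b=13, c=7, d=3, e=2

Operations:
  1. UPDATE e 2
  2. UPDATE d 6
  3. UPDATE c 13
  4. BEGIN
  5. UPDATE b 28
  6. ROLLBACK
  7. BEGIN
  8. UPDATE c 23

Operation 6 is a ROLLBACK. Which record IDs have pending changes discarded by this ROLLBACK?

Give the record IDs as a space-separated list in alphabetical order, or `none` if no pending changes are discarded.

Initial committed: {b=13, c=7, d=3, e=2}
Op 1: UPDATE e=2 (auto-commit; committed e=2)
Op 2: UPDATE d=6 (auto-commit; committed d=6)
Op 3: UPDATE c=13 (auto-commit; committed c=13)
Op 4: BEGIN: in_txn=True, pending={}
Op 5: UPDATE b=28 (pending; pending now {b=28})
Op 6: ROLLBACK: discarded pending ['b']; in_txn=False
Op 7: BEGIN: in_txn=True, pending={}
Op 8: UPDATE c=23 (pending; pending now {c=23})
ROLLBACK at op 6 discards: ['b']

Answer: b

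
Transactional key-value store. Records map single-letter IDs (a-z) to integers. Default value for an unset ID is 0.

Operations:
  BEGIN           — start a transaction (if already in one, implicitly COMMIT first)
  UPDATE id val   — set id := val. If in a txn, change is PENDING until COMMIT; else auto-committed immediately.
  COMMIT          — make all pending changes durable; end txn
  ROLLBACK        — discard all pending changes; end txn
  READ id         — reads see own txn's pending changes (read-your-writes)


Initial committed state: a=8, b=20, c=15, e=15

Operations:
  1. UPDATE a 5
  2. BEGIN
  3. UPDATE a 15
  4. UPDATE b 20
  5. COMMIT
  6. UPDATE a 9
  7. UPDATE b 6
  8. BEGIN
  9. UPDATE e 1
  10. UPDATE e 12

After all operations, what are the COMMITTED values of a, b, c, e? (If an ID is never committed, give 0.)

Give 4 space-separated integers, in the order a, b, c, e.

Initial committed: {a=8, b=20, c=15, e=15}
Op 1: UPDATE a=5 (auto-commit; committed a=5)
Op 2: BEGIN: in_txn=True, pending={}
Op 3: UPDATE a=15 (pending; pending now {a=15})
Op 4: UPDATE b=20 (pending; pending now {a=15, b=20})
Op 5: COMMIT: merged ['a', 'b'] into committed; committed now {a=15, b=20, c=15, e=15}
Op 6: UPDATE a=9 (auto-commit; committed a=9)
Op 7: UPDATE b=6 (auto-commit; committed b=6)
Op 8: BEGIN: in_txn=True, pending={}
Op 9: UPDATE e=1 (pending; pending now {e=1})
Op 10: UPDATE e=12 (pending; pending now {e=12})
Final committed: {a=9, b=6, c=15, e=15}

Answer: 9 6 15 15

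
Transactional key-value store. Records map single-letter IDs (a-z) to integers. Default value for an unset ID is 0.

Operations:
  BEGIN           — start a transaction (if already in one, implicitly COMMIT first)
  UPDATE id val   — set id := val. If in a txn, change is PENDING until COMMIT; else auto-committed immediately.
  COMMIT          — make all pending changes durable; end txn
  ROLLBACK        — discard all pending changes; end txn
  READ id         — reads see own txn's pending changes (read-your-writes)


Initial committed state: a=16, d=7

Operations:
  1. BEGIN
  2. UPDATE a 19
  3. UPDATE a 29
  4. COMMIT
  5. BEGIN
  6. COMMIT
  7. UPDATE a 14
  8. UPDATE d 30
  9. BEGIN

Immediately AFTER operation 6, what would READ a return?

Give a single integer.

Answer: 29

Derivation:
Initial committed: {a=16, d=7}
Op 1: BEGIN: in_txn=True, pending={}
Op 2: UPDATE a=19 (pending; pending now {a=19})
Op 3: UPDATE a=29 (pending; pending now {a=29})
Op 4: COMMIT: merged ['a'] into committed; committed now {a=29, d=7}
Op 5: BEGIN: in_txn=True, pending={}
Op 6: COMMIT: merged [] into committed; committed now {a=29, d=7}
After op 6: visible(a) = 29 (pending={}, committed={a=29, d=7})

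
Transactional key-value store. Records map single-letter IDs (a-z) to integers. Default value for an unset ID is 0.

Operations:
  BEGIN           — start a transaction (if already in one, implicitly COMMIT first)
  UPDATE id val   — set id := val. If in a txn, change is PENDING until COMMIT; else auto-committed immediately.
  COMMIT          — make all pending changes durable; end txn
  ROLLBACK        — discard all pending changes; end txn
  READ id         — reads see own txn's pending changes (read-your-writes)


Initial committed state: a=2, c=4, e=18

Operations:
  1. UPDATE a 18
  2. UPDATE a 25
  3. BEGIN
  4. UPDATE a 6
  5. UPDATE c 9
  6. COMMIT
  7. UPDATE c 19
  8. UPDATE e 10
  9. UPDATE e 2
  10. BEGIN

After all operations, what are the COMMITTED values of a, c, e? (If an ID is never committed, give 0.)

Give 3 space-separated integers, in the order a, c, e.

Answer: 6 19 2

Derivation:
Initial committed: {a=2, c=4, e=18}
Op 1: UPDATE a=18 (auto-commit; committed a=18)
Op 2: UPDATE a=25 (auto-commit; committed a=25)
Op 3: BEGIN: in_txn=True, pending={}
Op 4: UPDATE a=6 (pending; pending now {a=6})
Op 5: UPDATE c=9 (pending; pending now {a=6, c=9})
Op 6: COMMIT: merged ['a', 'c'] into committed; committed now {a=6, c=9, e=18}
Op 7: UPDATE c=19 (auto-commit; committed c=19)
Op 8: UPDATE e=10 (auto-commit; committed e=10)
Op 9: UPDATE e=2 (auto-commit; committed e=2)
Op 10: BEGIN: in_txn=True, pending={}
Final committed: {a=6, c=19, e=2}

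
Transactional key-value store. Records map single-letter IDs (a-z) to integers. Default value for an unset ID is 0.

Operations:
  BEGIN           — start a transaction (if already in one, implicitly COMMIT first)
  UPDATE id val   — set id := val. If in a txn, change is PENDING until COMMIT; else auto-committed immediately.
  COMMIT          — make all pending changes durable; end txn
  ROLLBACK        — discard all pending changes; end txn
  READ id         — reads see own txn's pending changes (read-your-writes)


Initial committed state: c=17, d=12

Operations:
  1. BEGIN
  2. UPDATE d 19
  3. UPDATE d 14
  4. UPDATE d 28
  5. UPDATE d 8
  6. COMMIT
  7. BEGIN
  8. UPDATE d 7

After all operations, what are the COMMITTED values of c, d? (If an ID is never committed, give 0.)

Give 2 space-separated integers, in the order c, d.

Initial committed: {c=17, d=12}
Op 1: BEGIN: in_txn=True, pending={}
Op 2: UPDATE d=19 (pending; pending now {d=19})
Op 3: UPDATE d=14 (pending; pending now {d=14})
Op 4: UPDATE d=28 (pending; pending now {d=28})
Op 5: UPDATE d=8 (pending; pending now {d=8})
Op 6: COMMIT: merged ['d'] into committed; committed now {c=17, d=8}
Op 7: BEGIN: in_txn=True, pending={}
Op 8: UPDATE d=7 (pending; pending now {d=7})
Final committed: {c=17, d=8}

Answer: 17 8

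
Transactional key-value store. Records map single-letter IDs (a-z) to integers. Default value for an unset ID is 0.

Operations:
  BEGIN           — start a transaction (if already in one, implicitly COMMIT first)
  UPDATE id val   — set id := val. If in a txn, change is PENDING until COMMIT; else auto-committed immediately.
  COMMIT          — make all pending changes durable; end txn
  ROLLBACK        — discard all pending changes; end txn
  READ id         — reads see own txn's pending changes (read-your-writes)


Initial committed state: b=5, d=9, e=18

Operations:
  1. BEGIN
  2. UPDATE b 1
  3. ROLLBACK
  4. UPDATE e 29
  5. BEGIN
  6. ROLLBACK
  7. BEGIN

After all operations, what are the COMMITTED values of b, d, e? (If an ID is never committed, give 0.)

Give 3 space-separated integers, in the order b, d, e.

Initial committed: {b=5, d=9, e=18}
Op 1: BEGIN: in_txn=True, pending={}
Op 2: UPDATE b=1 (pending; pending now {b=1})
Op 3: ROLLBACK: discarded pending ['b']; in_txn=False
Op 4: UPDATE e=29 (auto-commit; committed e=29)
Op 5: BEGIN: in_txn=True, pending={}
Op 6: ROLLBACK: discarded pending []; in_txn=False
Op 7: BEGIN: in_txn=True, pending={}
Final committed: {b=5, d=9, e=29}

Answer: 5 9 29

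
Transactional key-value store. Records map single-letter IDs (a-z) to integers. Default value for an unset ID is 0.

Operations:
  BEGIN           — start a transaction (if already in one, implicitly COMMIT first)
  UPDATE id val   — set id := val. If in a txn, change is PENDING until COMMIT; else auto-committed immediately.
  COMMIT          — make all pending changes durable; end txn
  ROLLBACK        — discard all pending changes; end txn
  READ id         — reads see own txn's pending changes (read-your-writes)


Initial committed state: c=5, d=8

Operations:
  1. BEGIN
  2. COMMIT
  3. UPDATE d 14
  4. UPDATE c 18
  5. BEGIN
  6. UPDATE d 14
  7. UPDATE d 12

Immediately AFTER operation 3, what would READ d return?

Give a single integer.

Initial committed: {c=5, d=8}
Op 1: BEGIN: in_txn=True, pending={}
Op 2: COMMIT: merged [] into committed; committed now {c=5, d=8}
Op 3: UPDATE d=14 (auto-commit; committed d=14)
After op 3: visible(d) = 14 (pending={}, committed={c=5, d=14})

Answer: 14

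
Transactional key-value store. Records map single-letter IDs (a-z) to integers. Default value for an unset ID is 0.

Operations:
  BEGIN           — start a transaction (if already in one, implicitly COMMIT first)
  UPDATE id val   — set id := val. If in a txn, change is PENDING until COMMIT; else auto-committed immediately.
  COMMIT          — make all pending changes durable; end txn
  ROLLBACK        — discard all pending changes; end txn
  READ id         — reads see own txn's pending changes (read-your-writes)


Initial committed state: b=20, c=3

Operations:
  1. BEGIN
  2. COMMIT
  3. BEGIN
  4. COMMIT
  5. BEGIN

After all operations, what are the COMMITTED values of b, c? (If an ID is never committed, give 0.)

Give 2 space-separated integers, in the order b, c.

Answer: 20 3

Derivation:
Initial committed: {b=20, c=3}
Op 1: BEGIN: in_txn=True, pending={}
Op 2: COMMIT: merged [] into committed; committed now {b=20, c=3}
Op 3: BEGIN: in_txn=True, pending={}
Op 4: COMMIT: merged [] into committed; committed now {b=20, c=3}
Op 5: BEGIN: in_txn=True, pending={}
Final committed: {b=20, c=3}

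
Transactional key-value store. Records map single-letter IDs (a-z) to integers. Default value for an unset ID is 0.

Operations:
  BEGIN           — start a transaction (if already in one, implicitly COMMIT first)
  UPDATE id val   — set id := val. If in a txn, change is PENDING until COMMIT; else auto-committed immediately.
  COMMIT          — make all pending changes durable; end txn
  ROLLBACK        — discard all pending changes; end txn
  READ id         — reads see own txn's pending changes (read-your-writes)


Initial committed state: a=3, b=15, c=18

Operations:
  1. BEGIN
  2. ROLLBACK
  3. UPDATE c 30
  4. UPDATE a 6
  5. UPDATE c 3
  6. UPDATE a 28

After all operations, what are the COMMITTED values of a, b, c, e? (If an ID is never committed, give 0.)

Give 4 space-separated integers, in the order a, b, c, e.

Answer: 28 15 3 0

Derivation:
Initial committed: {a=3, b=15, c=18}
Op 1: BEGIN: in_txn=True, pending={}
Op 2: ROLLBACK: discarded pending []; in_txn=False
Op 3: UPDATE c=30 (auto-commit; committed c=30)
Op 4: UPDATE a=6 (auto-commit; committed a=6)
Op 5: UPDATE c=3 (auto-commit; committed c=3)
Op 6: UPDATE a=28 (auto-commit; committed a=28)
Final committed: {a=28, b=15, c=3}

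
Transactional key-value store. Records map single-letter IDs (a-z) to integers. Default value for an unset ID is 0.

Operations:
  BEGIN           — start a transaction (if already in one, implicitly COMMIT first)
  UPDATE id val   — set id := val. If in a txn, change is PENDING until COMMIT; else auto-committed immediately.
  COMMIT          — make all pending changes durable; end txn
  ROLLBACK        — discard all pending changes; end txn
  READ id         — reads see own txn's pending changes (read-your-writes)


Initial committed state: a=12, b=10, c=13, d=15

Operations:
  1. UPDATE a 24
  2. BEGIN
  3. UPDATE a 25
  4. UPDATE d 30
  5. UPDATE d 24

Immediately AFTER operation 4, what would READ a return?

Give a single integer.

Initial committed: {a=12, b=10, c=13, d=15}
Op 1: UPDATE a=24 (auto-commit; committed a=24)
Op 2: BEGIN: in_txn=True, pending={}
Op 3: UPDATE a=25 (pending; pending now {a=25})
Op 4: UPDATE d=30 (pending; pending now {a=25, d=30})
After op 4: visible(a) = 25 (pending={a=25, d=30}, committed={a=24, b=10, c=13, d=15})

Answer: 25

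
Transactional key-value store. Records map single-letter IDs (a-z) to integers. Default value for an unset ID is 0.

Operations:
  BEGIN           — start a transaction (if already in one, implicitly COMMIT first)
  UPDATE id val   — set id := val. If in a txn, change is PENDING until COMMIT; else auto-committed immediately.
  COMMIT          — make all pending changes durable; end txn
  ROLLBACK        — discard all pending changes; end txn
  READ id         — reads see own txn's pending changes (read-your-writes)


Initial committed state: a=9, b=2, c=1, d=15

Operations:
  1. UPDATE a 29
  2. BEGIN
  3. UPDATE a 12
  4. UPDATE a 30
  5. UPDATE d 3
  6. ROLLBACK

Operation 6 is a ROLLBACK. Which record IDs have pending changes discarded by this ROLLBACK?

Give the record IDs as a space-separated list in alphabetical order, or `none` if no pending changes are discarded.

Initial committed: {a=9, b=2, c=1, d=15}
Op 1: UPDATE a=29 (auto-commit; committed a=29)
Op 2: BEGIN: in_txn=True, pending={}
Op 3: UPDATE a=12 (pending; pending now {a=12})
Op 4: UPDATE a=30 (pending; pending now {a=30})
Op 5: UPDATE d=3 (pending; pending now {a=30, d=3})
Op 6: ROLLBACK: discarded pending ['a', 'd']; in_txn=False
ROLLBACK at op 6 discards: ['a', 'd']

Answer: a d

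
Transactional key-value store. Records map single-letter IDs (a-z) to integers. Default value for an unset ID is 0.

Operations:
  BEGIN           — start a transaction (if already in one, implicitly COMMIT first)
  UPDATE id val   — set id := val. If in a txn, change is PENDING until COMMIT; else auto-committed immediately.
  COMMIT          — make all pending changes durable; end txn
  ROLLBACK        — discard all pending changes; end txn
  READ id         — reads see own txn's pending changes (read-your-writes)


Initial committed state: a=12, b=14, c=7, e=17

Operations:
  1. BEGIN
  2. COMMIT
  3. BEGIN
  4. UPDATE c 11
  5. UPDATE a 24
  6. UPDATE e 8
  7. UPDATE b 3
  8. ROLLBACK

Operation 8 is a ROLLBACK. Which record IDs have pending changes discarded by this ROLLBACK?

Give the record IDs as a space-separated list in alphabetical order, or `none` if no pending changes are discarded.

Initial committed: {a=12, b=14, c=7, e=17}
Op 1: BEGIN: in_txn=True, pending={}
Op 2: COMMIT: merged [] into committed; committed now {a=12, b=14, c=7, e=17}
Op 3: BEGIN: in_txn=True, pending={}
Op 4: UPDATE c=11 (pending; pending now {c=11})
Op 5: UPDATE a=24 (pending; pending now {a=24, c=11})
Op 6: UPDATE e=8 (pending; pending now {a=24, c=11, e=8})
Op 7: UPDATE b=3 (pending; pending now {a=24, b=3, c=11, e=8})
Op 8: ROLLBACK: discarded pending ['a', 'b', 'c', 'e']; in_txn=False
ROLLBACK at op 8 discards: ['a', 'b', 'c', 'e']

Answer: a b c e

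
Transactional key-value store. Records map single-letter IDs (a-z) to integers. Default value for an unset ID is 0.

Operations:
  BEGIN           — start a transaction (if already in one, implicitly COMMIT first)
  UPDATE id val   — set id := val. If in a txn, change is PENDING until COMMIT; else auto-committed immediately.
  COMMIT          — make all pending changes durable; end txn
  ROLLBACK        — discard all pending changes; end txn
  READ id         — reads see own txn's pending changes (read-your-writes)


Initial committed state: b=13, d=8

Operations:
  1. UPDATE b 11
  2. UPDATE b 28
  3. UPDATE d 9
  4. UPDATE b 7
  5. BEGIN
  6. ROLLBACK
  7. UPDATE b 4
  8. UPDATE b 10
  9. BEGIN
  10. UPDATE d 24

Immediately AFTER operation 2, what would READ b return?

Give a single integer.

Answer: 28

Derivation:
Initial committed: {b=13, d=8}
Op 1: UPDATE b=11 (auto-commit; committed b=11)
Op 2: UPDATE b=28 (auto-commit; committed b=28)
After op 2: visible(b) = 28 (pending={}, committed={b=28, d=8})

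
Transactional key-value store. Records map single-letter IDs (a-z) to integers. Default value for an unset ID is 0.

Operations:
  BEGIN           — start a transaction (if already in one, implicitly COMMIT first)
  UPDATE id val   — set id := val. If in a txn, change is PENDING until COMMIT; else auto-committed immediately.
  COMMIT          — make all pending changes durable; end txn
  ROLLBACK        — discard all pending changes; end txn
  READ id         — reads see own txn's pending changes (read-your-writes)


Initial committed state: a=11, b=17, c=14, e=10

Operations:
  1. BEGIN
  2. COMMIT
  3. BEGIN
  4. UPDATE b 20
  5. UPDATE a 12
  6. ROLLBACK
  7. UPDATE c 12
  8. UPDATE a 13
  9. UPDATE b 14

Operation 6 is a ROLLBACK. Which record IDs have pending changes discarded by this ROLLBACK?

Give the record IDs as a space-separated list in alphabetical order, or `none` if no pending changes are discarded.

Answer: a b

Derivation:
Initial committed: {a=11, b=17, c=14, e=10}
Op 1: BEGIN: in_txn=True, pending={}
Op 2: COMMIT: merged [] into committed; committed now {a=11, b=17, c=14, e=10}
Op 3: BEGIN: in_txn=True, pending={}
Op 4: UPDATE b=20 (pending; pending now {b=20})
Op 5: UPDATE a=12 (pending; pending now {a=12, b=20})
Op 6: ROLLBACK: discarded pending ['a', 'b']; in_txn=False
Op 7: UPDATE c=12 (auto-commit; committed c=12)
Op 8: UPDATE a=13 (auto-commit; committed a=13)
Op 9: UPDATE b=14 (auto-commit; committed b=14)
ROLLBACK at op 6 discards: ['a', 'b']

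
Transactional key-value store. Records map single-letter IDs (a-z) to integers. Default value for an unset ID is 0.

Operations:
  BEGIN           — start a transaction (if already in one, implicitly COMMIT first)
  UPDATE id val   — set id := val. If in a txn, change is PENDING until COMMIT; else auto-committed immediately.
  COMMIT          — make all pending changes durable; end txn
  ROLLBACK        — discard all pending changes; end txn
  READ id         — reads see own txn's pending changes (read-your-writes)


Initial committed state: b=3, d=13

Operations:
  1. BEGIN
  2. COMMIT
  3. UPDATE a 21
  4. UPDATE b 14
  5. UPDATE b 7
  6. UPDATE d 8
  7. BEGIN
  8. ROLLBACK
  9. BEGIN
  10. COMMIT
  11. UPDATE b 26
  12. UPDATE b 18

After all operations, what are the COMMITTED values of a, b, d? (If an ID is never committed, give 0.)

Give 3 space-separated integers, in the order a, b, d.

Initial committed: {b=3, d=13}
Op 1: BEGIN: in_txn=True, pending={}
Op 2: COMMIT: merged [] into committed; committed now {b=3, d=13}
Op 3: UPDATE a=21 (auto-commit; committed a=21)
Op 4: UPDATE b=14 (auto-commit; committed b=14)
Op 5: UPDATE b=7 (auto-commit; committed b=7)
Op 6: UPDATE d=8 (auto-commit; committed d=8)
Op 7: BEGIN: in_txn=True, pending={}
Op 8: ROLLBACK: discarded pending []; in_txn=False
Op 9: BEGIN: in_txn=True, pending={}
Op 10: COMMIT: merged [] into committed; committed now {a=21, b=7, d=8}
Op 11: UPDATE b=26 (auto-commit; committed b=26)
Op 12: UPDATE b=18 (auto-commit; committed b=18)
Final committed: {a=21, b=18, d=8}

Answer: 21 18 8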